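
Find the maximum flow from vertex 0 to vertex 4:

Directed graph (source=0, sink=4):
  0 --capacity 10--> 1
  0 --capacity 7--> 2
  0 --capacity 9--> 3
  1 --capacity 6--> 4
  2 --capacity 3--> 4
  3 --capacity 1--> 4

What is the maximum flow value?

Computing max flow:
  Flow on (0->1): 6/10
  Flow on (0->2): 3/7
  Flow on (0->3): 1/9
  Flow on (1->4): 6/6
  Flow on (2->4): 3/3
  Flow on (3->4): 1/1
Maximum flow = 10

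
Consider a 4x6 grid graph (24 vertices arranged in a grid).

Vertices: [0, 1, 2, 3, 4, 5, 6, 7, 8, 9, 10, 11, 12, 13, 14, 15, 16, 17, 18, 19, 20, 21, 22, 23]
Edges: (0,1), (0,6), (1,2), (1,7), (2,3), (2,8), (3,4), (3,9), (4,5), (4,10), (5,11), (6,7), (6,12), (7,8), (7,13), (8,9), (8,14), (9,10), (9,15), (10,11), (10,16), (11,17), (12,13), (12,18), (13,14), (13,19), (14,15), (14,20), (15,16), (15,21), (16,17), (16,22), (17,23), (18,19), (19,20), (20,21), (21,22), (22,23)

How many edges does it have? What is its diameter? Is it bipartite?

A 4x6 grid has 18 vertical edges and 20 horizontal edges.
Total edges = 18 + 20 = 38.
Diameter = (4-1) + (6-1) = 8 (corner to opposite corner).
Grid graphs are bipartite (checkerboard coloring).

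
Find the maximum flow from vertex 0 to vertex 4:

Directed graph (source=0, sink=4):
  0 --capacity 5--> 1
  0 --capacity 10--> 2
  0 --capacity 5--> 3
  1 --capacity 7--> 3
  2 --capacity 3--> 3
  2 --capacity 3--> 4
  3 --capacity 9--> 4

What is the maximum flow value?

Computing max flow:
  Flow on (0->1): 1/5
  Flow on (0->2): 6/10
  Flow on (0->3): 5/5
  Flow on (1->3): 1/7
  Flow on (2->3): 3/3
  Flow on (2->4): 3/3
  Flow on (3->4): 9/9
Maximum flow = 12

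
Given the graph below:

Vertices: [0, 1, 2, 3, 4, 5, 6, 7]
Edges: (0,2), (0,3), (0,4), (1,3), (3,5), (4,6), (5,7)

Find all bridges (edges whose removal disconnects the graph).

A bridge is an edge whose removal increases the number of connected components.
Bridges found: (0,2), (0,3), (0,4), (1,3), (3,5), (4,6), (5,7)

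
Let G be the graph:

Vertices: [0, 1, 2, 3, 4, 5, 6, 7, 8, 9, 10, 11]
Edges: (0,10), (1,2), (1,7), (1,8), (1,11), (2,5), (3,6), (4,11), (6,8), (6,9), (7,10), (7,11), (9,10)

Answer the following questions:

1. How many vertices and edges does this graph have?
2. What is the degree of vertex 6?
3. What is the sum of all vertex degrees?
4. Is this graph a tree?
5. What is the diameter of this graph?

Count: 12 vertices, 13 edges.
Vertex 6 has neighbors [3, 8, 9], degree = 3.
Handshaking lemma: 2 * 13 = 26.
A tree on 12 vertices has 11 edges. This graph has 13 edges (2 extra). Not a tree.
Diameter (longest shortest path) = 5.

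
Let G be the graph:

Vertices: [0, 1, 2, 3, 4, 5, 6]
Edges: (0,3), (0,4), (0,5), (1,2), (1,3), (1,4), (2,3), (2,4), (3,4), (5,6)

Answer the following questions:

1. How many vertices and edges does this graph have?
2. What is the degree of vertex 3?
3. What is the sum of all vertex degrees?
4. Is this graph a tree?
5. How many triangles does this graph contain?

Count: 7 vertices, 10 edges.
Vertex 3 has neighbors [0, 1, 2, 4], degree = 4.
Handshaking lemma: 2 * 10 = 20.
A tree on 7 vertices has 6 edges. This graph has 10 edges (4 extra). Not a tree.
Number of triangles = 5.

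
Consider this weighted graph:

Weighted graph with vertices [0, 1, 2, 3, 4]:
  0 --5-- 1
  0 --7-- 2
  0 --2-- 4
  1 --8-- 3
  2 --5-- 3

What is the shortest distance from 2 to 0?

Using Dijkstra's algorithm from vertex 2:
Shortest path: 2 -> 0
Total weight: 7 = 7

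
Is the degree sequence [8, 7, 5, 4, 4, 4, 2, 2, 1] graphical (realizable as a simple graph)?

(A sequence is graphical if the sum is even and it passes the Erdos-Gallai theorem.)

Sum of degrees = 37. Sum is odd, so the sequence is NOT graphical.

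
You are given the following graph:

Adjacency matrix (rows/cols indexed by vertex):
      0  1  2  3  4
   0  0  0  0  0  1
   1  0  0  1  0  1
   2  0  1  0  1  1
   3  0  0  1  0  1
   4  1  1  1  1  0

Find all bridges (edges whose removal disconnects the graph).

A bridge is an edge whose removal increases the number of connected components.
Bridges found: (0,4)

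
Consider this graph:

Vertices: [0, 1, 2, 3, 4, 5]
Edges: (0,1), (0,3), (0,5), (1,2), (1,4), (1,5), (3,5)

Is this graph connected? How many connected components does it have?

Checking connectivity: the graph has 1 connected component(s).
All vertices are reachable from each other. The graph IS connected.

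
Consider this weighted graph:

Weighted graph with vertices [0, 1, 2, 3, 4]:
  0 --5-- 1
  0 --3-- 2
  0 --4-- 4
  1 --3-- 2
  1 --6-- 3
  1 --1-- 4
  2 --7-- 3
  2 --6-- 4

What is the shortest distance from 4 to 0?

Using Dijkstra's algorithm from vertex 4:
Shortest path: 4 -> 0
Total weight: 4 = 4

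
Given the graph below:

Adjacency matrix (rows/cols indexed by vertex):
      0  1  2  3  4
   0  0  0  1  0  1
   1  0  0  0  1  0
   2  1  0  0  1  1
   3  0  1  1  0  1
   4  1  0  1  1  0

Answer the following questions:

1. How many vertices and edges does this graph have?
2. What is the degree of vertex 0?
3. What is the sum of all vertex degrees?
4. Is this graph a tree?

Count: 5 vertices, 6 edges.
Vertex 0 has neighbors [2, 4], degree = 2.
Handshaking lemma: 2 * 6 = 12.
A tree on 5 vertices has 4 edges. This graph has 6 edges (2 extra). Not a tree.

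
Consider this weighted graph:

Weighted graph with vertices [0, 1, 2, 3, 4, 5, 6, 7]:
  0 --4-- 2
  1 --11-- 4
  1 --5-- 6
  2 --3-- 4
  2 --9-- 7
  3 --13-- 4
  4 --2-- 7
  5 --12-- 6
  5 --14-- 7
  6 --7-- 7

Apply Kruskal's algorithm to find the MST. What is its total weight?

Applying Kruskal's algorithm (sort edges by weight, add if no cycle):
  Add (4,7) w=2
  Add (2,4) w=3
  Add (0,2) w=4
  Add (1,6) w=5
  Add (6,7) w=7
  Skip (2,7) w=9 (creates cycle)
  Skip (1,4) w=11 (creates cycle)
  Add (5,6) w=12
  Add (3,4) w=13
  Skip (5,7) w=14 (creates cycle)
MST weight = 46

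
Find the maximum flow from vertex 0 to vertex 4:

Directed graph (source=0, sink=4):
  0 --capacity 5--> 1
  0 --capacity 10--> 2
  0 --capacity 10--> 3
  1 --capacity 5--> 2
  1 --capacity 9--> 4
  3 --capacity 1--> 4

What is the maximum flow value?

Computing max flow:
  Flow on (0->1): 5/5
  Flow on (0->3): 1/10
  Flow on (1->4): 5/9
  Flow on (3->4): 1/1
Maximum flow = 6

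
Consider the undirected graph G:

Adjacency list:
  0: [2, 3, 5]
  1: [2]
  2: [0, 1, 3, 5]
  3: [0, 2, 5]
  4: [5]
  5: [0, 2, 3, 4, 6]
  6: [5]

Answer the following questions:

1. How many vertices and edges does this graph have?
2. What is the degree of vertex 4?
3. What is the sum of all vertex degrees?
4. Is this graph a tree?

Count: 7 vertices, 9 edges.
Vertex 4 has neighbors [5], degree = 1.
Handshaking lemma: 2 * 9 = 18.
A tree on 7 vertices has 6 edges. This graph has 9 edges (3 extra). Not a tree.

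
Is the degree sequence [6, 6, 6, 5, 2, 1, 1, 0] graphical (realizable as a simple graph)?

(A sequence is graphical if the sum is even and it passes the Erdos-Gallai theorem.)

Sum of degrees = 27. Sum is odd, so the sequence is NOT graphical.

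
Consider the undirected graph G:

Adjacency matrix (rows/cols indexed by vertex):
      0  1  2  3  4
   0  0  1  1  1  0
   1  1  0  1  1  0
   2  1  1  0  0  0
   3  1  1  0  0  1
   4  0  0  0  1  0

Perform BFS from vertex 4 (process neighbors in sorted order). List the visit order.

BFS from vertex 4 (neighbors processed in ascending order):
Visit order: 4, 3, 0, 1, 2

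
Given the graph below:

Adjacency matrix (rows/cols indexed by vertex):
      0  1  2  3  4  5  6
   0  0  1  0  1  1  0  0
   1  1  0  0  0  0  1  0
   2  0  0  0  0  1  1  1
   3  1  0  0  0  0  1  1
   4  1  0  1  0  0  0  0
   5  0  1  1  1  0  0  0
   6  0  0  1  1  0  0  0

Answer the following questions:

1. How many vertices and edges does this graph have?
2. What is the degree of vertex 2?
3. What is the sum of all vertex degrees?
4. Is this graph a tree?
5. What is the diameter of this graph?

Count: 7 vertices, 9 edges.
Vertex 2 has neighbors [4, 5, 6], degree = 3.
Handshaking lemma: 2 * 9 = 18.
A tree on 7 vertices has 6 edges. This graph has 9 edges (3 extra). Not a tree.
Diameter (longest shortest path) = 3.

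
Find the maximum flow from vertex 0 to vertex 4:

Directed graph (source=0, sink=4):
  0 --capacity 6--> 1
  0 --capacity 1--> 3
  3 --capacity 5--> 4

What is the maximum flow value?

Computing max flow:
  Flow on (0->3): 1/1
  Flow on (3->4): 1/5
Maximum flow = 1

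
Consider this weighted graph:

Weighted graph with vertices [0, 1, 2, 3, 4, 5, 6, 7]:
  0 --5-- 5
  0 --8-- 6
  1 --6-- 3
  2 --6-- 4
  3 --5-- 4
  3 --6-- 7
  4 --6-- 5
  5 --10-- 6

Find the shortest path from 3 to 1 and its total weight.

Using Dijkstra's algorithm from vertex 3:
Shortest path: 3 -> 1
Total weight: 6 = 6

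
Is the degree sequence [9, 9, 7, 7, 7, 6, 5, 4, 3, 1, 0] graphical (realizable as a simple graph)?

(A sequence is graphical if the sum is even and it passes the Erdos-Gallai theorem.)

Sum of degrees = 58. Sum is even but fails Erdos-Gallai. The sequence is NOT graphical.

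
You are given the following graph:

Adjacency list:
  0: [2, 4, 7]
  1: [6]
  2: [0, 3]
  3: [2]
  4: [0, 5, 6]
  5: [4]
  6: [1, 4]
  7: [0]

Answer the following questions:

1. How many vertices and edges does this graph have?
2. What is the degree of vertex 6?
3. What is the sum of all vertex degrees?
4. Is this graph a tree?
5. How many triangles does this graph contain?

Count: 8 vertices, 7 edges.
Vertex 6 has neighbors [1, 4], degree = 2.
Handshaking lemma: 2 * 7 = 14.
A graph is a tree iff it is connected and has exactly n-1 edges. This graph is connected (all 8 vertices in one component) and has 8-1 = 7 edges. It is a tree.
Number of triangles = 0.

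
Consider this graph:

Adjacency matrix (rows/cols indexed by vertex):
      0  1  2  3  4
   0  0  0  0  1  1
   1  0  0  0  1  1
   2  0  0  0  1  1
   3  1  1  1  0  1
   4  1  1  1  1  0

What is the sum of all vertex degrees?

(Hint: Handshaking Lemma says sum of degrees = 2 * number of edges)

Count edges: 7 edges.
By Handshaking Lemma: sum of degrees = 2 * 7 = 14.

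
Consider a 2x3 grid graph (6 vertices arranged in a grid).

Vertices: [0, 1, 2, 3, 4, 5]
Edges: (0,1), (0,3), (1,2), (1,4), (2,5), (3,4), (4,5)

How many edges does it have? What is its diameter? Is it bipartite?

A 2x3 grid has 3 vertical edges and 4 horizontal edges.
Total edges = 3 + 4 = 7.
Diameter = (2-1) + (3-1) = 3 (corner to opposite corner).
Grid graphs are bipartite (checkerboard coloring).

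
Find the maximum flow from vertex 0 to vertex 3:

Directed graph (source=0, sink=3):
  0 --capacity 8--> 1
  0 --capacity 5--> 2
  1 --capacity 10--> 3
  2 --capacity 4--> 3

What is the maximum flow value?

Computing max flow:
  Flow on (0->1): 8/8
  Flow on (0->2): 4/5
  Flow on (1->3): 8/10
  Flow on (2->3): 4/4
Maximum flow = 12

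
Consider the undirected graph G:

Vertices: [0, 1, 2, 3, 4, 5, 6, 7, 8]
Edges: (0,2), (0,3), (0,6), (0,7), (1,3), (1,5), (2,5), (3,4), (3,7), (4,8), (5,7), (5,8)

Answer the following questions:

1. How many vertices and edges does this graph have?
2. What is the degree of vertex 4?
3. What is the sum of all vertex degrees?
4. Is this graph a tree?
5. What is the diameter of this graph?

Count: 9 vertices, 12 edges.
Vertex 4 has neighbors [3, 8], degree = 2.
Handshaking lemma: 2 * 12 = 24.
A tree on 9 vertices has 8 edges. This graph has 12 edges (4 extra). Not a tree.
Diameter (longest shortest path) = 4.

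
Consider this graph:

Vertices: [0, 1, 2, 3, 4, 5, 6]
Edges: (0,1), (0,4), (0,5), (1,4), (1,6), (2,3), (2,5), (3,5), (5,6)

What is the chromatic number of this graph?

The graph has a maximum clique of size 3 (lower bound on chromatic number).
A valid 3-coloring: {0: 1, 1: 0, 2: 1, 3: 2, 4: 2, 5: 0, 6: 1}.
Chromatic number = 3.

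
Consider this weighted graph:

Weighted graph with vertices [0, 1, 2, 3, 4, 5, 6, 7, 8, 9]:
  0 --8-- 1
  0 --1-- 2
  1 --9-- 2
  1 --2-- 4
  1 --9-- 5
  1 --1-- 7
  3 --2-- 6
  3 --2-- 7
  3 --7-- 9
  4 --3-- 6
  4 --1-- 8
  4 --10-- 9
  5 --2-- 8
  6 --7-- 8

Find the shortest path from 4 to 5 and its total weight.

Using Dijkstra's algorithm from vertex 4:
Shortest path: 4 -> 8 -> 5
Total weight: 1 + 2 = 3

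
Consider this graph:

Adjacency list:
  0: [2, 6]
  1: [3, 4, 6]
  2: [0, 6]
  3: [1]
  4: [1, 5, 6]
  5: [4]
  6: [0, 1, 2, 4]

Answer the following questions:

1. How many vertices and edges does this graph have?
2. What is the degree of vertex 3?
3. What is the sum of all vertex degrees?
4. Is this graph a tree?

Count: 7 vertices, 8 edges.
Vertex 3 has neighbors [1], degree = 1.
Handshaking lemma: 2 * 8 = 16.
A tree on 7 vertices has 6 edges. This graph has 8 edges (2 extra). Not a tree.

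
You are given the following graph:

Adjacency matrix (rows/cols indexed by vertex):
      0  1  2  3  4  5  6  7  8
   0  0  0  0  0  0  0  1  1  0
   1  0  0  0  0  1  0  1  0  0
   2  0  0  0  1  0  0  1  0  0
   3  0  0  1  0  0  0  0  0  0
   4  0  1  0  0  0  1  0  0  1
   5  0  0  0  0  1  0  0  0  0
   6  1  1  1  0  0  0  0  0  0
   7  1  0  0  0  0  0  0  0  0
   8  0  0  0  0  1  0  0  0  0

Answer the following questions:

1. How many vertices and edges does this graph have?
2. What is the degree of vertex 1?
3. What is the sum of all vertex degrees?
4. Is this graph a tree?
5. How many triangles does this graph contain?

Count: 9 vertices, 8 edges.
Vertex 1 has neighbors [4, 6], degree = 2.
Handshaking lemma: 2 * 8 = 16.
A graph is a tree iff it is connected and has exactly n-1 edges. This graph is connected (all 9 vertices in one component) and has 9-1 = 8 edges. It is a tree.
Number of triangles = 0.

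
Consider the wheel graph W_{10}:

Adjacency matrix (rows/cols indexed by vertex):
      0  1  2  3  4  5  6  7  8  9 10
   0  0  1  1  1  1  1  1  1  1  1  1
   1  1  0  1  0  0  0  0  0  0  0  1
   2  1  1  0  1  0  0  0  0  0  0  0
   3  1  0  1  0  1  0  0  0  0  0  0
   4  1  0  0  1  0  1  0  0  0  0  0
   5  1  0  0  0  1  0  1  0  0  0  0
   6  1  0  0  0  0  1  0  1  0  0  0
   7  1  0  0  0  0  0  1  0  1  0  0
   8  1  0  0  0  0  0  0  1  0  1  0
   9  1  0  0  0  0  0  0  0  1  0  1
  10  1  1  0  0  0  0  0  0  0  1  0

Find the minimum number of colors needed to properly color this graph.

W_{10} = C_{10} plus a hub adjacent to every cycle vertex.
The outer cycle needs 2 colors (even cycle); the hub is adjacent to all of them so needs a fresh color.
Chromatic number = 2 + 1 = 3.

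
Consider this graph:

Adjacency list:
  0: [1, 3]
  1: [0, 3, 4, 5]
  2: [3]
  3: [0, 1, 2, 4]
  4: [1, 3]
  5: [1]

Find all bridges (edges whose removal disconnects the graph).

A bridge is an edge whose removal increases the number of connected components.
Bridges found: (1,5), (2,3)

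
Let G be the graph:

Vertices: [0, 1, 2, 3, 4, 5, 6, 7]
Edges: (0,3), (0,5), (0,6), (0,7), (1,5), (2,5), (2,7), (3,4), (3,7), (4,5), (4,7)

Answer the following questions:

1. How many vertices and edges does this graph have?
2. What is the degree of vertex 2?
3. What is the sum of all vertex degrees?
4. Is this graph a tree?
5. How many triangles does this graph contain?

Count: 8 vertices, 11 edges.
Vertex 2 has neighbors [5, 7], degree = 2.
Handshaking lemma: 2 * 11 = 22.
A tree on 8 vertices has 7 edges. This graph has 11 edges (4 extra). Not a tree.
Number of triangles = 2.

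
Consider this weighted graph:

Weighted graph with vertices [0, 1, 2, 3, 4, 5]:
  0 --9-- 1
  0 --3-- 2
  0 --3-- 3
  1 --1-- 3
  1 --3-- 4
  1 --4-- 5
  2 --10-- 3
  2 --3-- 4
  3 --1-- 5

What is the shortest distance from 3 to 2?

Using Dijkstra's algorithm from vertex 3:
Shortest path: 3 -> 0 -> 2
Total weight: 3 + 3 = 6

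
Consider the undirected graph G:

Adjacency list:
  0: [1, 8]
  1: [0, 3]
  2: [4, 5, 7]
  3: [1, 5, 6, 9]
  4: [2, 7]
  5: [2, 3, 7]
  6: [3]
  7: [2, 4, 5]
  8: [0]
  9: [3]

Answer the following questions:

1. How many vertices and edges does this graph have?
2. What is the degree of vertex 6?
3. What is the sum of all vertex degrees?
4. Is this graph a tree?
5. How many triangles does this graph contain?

Count: 10 vertices, 11 edges.
Vertex 6 has neighbors [3], degree = 1.
Handshaking lemma: 2 * 11 = 22.
A tree on 10 vertices has 9 edges. This graph has 11 edges (2 extra). Not a tree.
Number of triangles = 2.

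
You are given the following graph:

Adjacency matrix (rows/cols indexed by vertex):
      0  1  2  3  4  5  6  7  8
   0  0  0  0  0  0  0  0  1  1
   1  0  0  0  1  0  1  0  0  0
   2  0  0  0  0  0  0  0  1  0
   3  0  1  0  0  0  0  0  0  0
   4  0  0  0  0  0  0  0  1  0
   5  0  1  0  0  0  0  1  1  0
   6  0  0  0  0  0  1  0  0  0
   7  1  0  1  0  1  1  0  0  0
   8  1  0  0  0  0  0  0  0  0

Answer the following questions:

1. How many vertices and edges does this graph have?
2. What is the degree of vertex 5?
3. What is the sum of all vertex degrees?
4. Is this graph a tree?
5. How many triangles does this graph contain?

Count: 9 vertices, 8 edges.
Vertex 5 has neighbors [1, 6, 7], degree = 3.
Handshaking lemma: 2 * 8 = 16.
A graph is a tree iff it is connected and has exactly n-1 edges. This graph is connected (all 9 vertices in one component) and has 9-1 = 8 edges. It is a tree.
Number of triangles = 0.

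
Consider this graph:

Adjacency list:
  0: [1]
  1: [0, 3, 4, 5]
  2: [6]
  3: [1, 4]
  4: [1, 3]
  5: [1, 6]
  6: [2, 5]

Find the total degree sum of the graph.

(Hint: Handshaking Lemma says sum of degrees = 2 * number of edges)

Count edges: 7 edges.
By Handshaking Lemma: sum of degrees = 2 * 7 = 14.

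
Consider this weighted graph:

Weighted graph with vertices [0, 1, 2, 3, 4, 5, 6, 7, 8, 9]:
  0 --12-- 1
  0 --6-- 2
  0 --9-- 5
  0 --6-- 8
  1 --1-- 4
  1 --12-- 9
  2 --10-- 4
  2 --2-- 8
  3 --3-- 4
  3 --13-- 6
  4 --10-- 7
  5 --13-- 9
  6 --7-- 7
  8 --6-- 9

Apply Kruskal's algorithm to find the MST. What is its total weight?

Applying Kruskal's algorithm (sort edges by weight, add if no cycle):
  Add (1,4) w=1
  Add (2,8) w=2
  Add (3,4) w=3
  Add (0,2) w=6
  Skip (0,8) w=6 (creates cycle)
  Add (8,9) w=6
  Add (6,7) w=7
  Add (0,5) w=9
  Add (2,4) w=10
  Add (4,7) w=10
  Skip (0,1) w=12 (creates cycle)
  Skip (1,9) w=12 (creates cycle)
  Skip (3,6) w=13 (creates cycle)
  Skip (5,9) w=13 (creates cycle)
MST weight = 54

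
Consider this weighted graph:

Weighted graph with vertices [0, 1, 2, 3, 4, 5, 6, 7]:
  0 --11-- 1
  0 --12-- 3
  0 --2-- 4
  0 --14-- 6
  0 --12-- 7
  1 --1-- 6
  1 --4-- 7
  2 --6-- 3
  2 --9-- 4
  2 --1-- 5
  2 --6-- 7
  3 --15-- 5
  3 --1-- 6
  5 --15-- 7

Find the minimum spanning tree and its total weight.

Applying Kruskal's algorithm (sort edges by weight, add if no cycle):
  Add (1,6) w=1
  Add (2,5) w=1
  Add (3,6) w=1
  Add (0,4) w=2
  Add (1,7) w=4
  Add (2,3) w=6
  Skip (2,7) w=6 (creates cycle)
  Add (2,4) w=9
  Skip (0,1) w=11 (creates cycle)
  Skip (0,3) w=12 (creates cycle)
  Skip (0,7) w=12 (creates cycle)
  Skip (0,6) w=14 (creates cycle)
  Skip (3,5) w=15 (creates cycle)
  Skip (5,7) w=15 (creates cycle)
MST weight = 24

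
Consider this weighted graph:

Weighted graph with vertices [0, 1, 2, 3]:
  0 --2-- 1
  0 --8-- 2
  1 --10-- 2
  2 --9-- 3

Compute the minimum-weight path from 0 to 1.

Using Dijkstra's algorithm from vertex 0:
Shortest path: 0 -> 1
Total weight: 2 = 2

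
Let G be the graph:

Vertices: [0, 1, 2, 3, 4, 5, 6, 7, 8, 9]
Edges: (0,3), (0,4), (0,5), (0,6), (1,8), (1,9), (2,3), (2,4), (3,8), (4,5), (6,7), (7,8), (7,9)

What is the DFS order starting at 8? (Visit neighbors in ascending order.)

DFS from vertex 8 (neighbors processed in ascending order):
Visit order: 8, 1, 9, 7, 6, 0, 3, 2, 4, 5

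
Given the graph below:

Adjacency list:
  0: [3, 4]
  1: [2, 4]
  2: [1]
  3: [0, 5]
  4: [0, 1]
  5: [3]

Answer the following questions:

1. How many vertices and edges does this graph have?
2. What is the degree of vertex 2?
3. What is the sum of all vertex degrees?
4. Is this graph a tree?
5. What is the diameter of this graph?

Count: 6 vertices, 5 edges.
Vertex 2 has neighbors [1], degree = 1.
Handshaking lemma: 2 * 5 = 10.
A graph is a tree iff it is connected and has exactly n-1 edges. This graph is connected (all 6 vertices in one component) and has 6-1 = 5 edges. It is a tree.
Diameter (longest shortest path) = 5.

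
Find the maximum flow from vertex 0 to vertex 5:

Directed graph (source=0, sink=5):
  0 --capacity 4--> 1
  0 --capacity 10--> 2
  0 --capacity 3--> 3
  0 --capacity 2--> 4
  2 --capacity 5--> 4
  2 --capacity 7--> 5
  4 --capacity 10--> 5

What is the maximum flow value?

Computing max flow:
  Flow on (0->2): 10/10
  Flow on (0->4): 2/2
  Flow on (2->4): 3/5
  Flow on (2->5): 7/7
  Flow on (4->5): 5/10
Maximum flow = 12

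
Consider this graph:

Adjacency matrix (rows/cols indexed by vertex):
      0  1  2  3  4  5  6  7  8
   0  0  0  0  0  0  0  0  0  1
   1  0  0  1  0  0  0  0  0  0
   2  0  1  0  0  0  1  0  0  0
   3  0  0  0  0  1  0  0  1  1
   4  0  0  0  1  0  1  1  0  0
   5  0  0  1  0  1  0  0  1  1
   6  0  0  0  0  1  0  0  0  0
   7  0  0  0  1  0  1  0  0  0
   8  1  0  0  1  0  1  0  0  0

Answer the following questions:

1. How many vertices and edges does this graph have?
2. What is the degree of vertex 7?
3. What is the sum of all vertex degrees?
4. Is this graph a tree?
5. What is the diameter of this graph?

Count: 9 vertices, 10 edges.
Vertex 7 has neighbors [3, 5], degree = 2.
Handshaking lemma: 2 * 10 = 20.
A tree on 9 vertices has 8 edges. This graph has 10 edges (2 extra). Not a tree.
Diameter (longest shortest path) = 4.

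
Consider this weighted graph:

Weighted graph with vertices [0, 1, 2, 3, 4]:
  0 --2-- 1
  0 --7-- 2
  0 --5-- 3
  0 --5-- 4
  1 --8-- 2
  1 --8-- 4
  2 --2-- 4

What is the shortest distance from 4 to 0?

Using Dijkstra's algorithm from vertex 4:
Shortest path: 4 -> 0
Total weight: 5 = 5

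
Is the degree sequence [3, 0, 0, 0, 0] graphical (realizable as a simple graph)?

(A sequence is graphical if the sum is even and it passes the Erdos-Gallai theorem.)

Sum of degrees = 3. Sum is odd, so the sequence is NOT graphical.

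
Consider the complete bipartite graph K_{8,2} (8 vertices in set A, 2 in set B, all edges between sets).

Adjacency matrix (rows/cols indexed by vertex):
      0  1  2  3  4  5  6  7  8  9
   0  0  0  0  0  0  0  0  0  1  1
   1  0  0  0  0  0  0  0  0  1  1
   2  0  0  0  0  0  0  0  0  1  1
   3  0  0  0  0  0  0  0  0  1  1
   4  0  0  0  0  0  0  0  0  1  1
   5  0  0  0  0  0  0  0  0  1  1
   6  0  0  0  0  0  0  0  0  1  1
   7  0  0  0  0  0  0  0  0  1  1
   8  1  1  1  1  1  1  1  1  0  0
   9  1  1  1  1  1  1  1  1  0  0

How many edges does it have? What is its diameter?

K_{8,2} has 8 * 2 = 16 edges.
Any vertex reaches any opposite-side vertex in 1 step; same-side vertices reach in 2 steps via any opposite-side vertex.
Diameter = 2.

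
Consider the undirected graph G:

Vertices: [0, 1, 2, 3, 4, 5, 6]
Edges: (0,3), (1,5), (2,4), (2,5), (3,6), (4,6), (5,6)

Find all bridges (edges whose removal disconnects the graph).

A bridge is an edge whose removal increases the number of connected components.
Bridges found: (0,3), (1,5), (3,6)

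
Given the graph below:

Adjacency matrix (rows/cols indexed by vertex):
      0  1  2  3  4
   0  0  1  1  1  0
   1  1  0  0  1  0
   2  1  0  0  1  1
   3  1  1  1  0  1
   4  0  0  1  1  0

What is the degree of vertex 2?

Vertex 2 has neighbors [0, 3, 4], so deg(2) = 3.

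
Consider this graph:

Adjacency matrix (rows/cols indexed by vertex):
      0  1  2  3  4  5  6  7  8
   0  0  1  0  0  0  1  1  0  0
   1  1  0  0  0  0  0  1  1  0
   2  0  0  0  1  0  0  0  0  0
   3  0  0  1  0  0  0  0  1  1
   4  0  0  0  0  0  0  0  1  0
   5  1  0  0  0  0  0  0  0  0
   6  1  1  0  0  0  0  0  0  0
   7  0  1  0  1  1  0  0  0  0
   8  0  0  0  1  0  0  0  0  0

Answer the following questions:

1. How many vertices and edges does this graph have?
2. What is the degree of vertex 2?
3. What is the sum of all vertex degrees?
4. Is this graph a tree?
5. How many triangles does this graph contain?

Count: 9 vertices, 9 edges.
Vertex 2 has neighbors [3], degree = 1.
Handshaking lemma: 2 * 9 = 18.
A tree on 9 vertices has 8 edges. This graph has 9 edges (1 extra). Not a tree.
Number of triangles = 1.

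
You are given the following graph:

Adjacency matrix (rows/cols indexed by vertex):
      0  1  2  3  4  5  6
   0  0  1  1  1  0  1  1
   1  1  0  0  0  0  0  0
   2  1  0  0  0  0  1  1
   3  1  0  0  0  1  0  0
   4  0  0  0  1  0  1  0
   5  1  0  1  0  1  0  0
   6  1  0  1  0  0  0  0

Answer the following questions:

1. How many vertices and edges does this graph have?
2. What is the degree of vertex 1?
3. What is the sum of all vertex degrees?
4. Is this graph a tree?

Count: 7 vertices, 9 edges.
Vertex 1 has neighbors [0], degree = 1.
Handshaking lemma: 2 * 9 = 18.
A tree on 7 vertices has 6 edges. This graph has 9 edges (3 extra). Not a tree.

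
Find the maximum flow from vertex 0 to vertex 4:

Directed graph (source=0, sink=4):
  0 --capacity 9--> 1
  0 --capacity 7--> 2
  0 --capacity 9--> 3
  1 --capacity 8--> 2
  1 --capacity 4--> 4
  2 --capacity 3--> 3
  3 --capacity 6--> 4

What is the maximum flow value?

Computing max flow:
  Flow on (0->1): 4/9
  Flow on (0->2): 3/7
  Flow on (0->3): 3/9
  Flow on (1->4): 4/4
  Flow on (2->3): 3/3
  Flow on (3->4): 6/6
Maximum flow = 10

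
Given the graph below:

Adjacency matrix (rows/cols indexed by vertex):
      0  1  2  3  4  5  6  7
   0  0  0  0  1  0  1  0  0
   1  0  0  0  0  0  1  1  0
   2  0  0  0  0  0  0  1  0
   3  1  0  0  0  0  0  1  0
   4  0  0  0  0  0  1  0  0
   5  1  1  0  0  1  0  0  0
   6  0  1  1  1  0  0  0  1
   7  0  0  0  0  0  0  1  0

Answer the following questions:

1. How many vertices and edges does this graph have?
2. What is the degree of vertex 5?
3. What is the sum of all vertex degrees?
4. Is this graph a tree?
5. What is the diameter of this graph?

Count: 8 vertices, 8 edges.
Vertex 5 has neighbors [0, 1, 4], degree = 3.
Handshaking lemma: 2 * 8 = 16.
A tree on 8 vertices has 7 edges. This graph has 8 edges (1 extra). Not a tree.
Diameter (longest shortest path) = 4.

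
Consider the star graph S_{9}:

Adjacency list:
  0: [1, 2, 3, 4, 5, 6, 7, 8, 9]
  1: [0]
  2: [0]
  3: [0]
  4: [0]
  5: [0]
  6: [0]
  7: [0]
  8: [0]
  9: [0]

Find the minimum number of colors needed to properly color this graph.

S_{9} has one hub adjacent to 9 leaves; leaves are pairwise non-adjacent.
Color the hub 0 and every leaf 1.
Chromatic number = 2.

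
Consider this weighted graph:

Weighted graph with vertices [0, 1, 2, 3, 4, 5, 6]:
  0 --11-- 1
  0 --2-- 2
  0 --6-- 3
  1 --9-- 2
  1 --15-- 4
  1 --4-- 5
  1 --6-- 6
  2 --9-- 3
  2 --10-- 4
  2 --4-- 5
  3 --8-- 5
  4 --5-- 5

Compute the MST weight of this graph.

Applying Kruskal's algorithm (sort edges by weight, add if no cycle):
  Add (0,2) w=2
  Add (1,5) w=4
  Add (2,5) w=4
  Add (4,5) w=5
  Add (0,3) w=6
  Add (1,6) w=6
  Skip (3,5) w=8 (creates cycle)
  Skip (1,2) w=9 (creates cycle)
  Skip (2,3) w=9 (creates cycle)
  Skip (2,4) w=10 (creates cycle)
  Skip (0,1) w=11 (creates cycle)
  Skip (1,4) w=15 (creates cycle)
MST weight = 27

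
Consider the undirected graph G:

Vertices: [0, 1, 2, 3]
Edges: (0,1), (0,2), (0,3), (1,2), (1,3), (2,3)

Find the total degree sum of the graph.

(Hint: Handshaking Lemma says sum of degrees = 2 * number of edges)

Count edges: 6 edges.
By Handshaking Lemma: sum of degrees = 2 * 6 = 12.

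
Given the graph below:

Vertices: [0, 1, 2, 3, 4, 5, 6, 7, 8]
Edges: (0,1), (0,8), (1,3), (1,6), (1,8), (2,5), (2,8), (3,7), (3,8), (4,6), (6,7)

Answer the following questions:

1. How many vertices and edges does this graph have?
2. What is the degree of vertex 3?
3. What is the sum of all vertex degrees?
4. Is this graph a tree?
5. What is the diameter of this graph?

Count: 9 vertices, 11 edges.
Vertex 3 has neighbors [1, 7, 8], degree = 3.
Handshaking lemma: 2 * 11 = 22.
A tree on 9 vertices has 8 edges. This graph has 11 edges (3 extra). Not a tree.
Diameter (longest shortest path) = 5.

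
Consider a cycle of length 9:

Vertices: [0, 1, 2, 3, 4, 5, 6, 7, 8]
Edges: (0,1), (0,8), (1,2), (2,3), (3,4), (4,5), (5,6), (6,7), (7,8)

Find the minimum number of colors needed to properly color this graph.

This is an odd cycle (C_9). Odd cycles are not bipartite (any 2-coloring forces two adjacent vertices to match), and 3 colors suffice.
Chromatic number = 3.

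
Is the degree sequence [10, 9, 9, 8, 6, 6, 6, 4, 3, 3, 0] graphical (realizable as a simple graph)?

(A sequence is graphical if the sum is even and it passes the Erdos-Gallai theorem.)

Sum of degrees = 64. Sum is even but fails Erdos-Gallai. The sequence is NOT graphical.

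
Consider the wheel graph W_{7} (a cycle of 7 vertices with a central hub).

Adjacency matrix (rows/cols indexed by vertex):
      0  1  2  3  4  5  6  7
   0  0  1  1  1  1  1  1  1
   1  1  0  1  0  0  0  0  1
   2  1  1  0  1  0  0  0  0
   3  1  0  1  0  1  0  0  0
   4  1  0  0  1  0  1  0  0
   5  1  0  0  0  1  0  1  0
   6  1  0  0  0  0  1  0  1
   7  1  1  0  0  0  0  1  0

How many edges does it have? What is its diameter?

Wheel graph W_{7}: 7 cycle edges + 7 spoke edges = 14 edges.
The hub is distance 1 from all cycle vertices. Max distance between cycle vertices through hub is 2.
Diameter = 2.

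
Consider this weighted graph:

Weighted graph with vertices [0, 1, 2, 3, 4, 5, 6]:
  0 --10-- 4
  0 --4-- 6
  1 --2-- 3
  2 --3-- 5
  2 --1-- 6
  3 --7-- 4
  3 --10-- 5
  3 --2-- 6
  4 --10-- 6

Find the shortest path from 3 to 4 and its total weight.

Using Dijkstra's algorithm from vertex 3:
Shortest path: 3 -> 4
Total weight: 7 = 7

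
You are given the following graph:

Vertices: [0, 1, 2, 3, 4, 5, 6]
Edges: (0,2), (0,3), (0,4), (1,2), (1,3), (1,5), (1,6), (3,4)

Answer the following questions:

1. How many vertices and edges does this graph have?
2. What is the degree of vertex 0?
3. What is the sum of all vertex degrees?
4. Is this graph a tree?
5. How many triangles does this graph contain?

Count: 7 vertices, 8 edges.
Vertex 0 has neighbors [2, 3, 4], degree = 3.
Handshaking lemma: 2 * 8 = 16.
A tree on 7 vertices has 6 edges. This graph has 8 edges (2 extra). Not a tree.
Number of triangles = 1.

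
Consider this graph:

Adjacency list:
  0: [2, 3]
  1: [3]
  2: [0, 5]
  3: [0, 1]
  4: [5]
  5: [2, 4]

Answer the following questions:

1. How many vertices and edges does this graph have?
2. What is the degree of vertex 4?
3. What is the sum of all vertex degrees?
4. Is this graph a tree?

Count: 6 vertices, 5 edges.
Vertex 4 has neighbors [5], degree = 1.
Handshaking lemma: 2 * 5 = 10.
A graph is a tree iff it is connected and has exactly n-1 edges. This graph is connected (all 6 vertices in one component) and has 6-1 = 5 edges. It is a tree.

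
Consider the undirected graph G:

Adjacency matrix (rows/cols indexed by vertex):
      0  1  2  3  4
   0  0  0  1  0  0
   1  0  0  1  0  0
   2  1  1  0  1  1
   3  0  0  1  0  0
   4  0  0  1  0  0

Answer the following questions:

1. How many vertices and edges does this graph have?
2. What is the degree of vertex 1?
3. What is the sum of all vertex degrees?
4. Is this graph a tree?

Count: 5 vertices, 4 edges.
Vertex 1 has neighbors [2], degree = 1.
Handshaking lemma: 2 * 4 = 8.
A graph is a tree iff it is connected and has exactly n-1 edges. This graph is connected (all 5 vertices in one component) and has 5-1 = 4 edges. It is a tree.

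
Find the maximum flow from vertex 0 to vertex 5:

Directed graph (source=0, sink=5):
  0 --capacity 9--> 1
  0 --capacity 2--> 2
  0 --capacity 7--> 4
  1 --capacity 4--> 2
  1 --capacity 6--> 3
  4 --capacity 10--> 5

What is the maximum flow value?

Computing max flow:
  Flow on (0->4): 7/7
  Flow on (4->5): 7/10
Maximum flow = 7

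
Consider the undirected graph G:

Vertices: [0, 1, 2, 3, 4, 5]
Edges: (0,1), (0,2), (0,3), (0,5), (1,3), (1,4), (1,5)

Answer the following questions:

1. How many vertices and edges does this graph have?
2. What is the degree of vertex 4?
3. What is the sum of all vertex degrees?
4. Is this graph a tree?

Count: 6 vertices, 7 edges.
Vertex 4 has neighbors [1], degree = 1.
Handshaking lemma: 2 * 7 = 14.
A tree on 6 vertices has 5 edges. This graph has 7 edges (2 extra). Not a tree.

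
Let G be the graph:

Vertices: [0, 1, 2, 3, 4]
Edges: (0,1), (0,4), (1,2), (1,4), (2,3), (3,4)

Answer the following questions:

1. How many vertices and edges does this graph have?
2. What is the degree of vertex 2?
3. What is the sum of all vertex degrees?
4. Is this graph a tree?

Count: 5 vertices, 6 edges.
Vertex 2 has neighbors [1, 3], degree = 2.
Handshaking lemma: 2 * 6 = 12.
A tree on 5 vertices has 4 edges. This graph has 6 edges (2 extra). Not a tree.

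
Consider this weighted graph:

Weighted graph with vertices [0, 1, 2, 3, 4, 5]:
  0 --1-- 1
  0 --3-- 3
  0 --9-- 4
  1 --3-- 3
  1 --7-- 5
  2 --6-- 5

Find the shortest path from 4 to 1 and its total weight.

Using Dijkstra's algorithm from vertex 4:
Shortest path: 4 -> 0 -> 1
Total weight: 9 + 1 = 10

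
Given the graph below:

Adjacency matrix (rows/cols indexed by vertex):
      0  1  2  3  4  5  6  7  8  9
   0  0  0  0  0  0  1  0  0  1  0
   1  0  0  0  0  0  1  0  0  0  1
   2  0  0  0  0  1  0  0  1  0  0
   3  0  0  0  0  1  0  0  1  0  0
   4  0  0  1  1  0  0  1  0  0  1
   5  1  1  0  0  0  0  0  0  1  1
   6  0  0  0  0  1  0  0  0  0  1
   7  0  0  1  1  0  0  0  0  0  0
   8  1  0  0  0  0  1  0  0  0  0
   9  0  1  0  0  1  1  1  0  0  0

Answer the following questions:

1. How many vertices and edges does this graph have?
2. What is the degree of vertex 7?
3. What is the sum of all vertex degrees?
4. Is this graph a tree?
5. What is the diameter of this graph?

Count: 10 vertices, 13 edges.
Vertex 7 has neighbors [2, 3], degree = 2.
Handshaking lemma: 2 * 13 = 26.
A tree on 10 vertices has 9 edges. This graph has 13 edges (4 extra). Not a tree.
Diameter (longest shortest path) = 5.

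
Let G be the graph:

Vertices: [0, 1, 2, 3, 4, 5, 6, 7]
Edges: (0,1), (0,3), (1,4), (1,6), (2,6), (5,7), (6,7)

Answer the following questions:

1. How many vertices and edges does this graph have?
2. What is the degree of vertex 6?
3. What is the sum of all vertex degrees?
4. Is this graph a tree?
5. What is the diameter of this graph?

Count: 8 vertices, 7 edges.
Vertex 6 has neighbors [1, 2, 7], degree = 3.
Handshaking lemma: 2 * 7 = 14.
A graph is a tree iff it is connected and has exactly n-1 edges. This graph is connected (all 8 vertices in one component) and has 8-1 = 7 edges. It is a tree.
Diameter (longest shortest path) = 5.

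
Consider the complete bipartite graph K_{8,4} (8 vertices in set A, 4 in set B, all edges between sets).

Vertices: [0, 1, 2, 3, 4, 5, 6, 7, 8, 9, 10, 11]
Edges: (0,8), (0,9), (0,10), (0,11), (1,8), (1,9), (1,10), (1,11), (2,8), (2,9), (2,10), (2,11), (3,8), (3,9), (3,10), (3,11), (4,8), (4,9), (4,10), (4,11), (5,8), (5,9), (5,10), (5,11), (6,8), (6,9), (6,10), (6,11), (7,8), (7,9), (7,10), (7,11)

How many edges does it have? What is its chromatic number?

K_{8,4} has 8 * 4 = 32 edges.
Bipartite graphs have chromatic number 2 (color each partition differently).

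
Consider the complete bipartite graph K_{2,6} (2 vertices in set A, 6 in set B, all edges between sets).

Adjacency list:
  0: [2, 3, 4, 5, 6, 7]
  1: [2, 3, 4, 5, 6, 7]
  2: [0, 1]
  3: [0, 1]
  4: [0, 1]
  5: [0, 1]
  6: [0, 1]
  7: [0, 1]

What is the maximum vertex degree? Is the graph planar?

Set-A vertices have degree 6; set-B vertices have degree 2. Maximum degree = max(2,6) = 6.
min(2,6) <= 2, so K_{2,6} avoids a K_{3,3} subdivision and is planar.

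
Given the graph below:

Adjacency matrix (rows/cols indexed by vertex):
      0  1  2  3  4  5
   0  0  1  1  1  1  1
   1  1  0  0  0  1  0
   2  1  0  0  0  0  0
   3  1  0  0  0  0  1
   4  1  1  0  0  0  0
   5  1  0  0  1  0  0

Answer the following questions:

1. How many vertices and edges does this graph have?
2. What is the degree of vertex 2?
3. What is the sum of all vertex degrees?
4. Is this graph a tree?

Count: 6 vertices, 7 edges.
Vertex 2 has neighbors [0], degree = 1.
Handshaking lemma: 2 * 7 = 14.
A tree on 6 vertices has 5 edges. This graph has 7 edges (2 extra). Not a tree.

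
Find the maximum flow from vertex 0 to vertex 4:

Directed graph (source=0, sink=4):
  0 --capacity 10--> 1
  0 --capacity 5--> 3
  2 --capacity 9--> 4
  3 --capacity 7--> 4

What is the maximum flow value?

Computing max flow:
  Flow on (0->3): 5/5
  Flow on (3->4): 5/7
Maximum flow = 5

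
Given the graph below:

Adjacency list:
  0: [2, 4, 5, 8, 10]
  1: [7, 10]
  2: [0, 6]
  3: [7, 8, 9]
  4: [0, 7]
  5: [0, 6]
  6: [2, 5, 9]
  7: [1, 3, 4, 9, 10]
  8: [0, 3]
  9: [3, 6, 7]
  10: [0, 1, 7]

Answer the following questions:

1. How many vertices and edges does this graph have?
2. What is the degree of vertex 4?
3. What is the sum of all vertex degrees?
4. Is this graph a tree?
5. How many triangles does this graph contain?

Count: 11 vertices, 16 edges.
Vertex 4 has neighbors [0, 7], degree = 2.
Handshaking lemma: 2 * 16 = 32.
A tree on 11 vertices has 10 edges. This graph has 16 edges (6 extra). Not a tree.
Number of triangles = 2.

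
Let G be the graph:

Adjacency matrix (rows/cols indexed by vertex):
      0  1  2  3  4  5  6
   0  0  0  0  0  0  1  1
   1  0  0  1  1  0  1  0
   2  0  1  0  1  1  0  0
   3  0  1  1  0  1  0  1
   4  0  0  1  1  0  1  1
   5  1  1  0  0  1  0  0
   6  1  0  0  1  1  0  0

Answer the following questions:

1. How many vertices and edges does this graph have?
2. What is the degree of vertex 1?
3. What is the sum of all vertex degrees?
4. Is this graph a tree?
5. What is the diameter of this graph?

Count: 7 vertices, 11 edges.
Vertex 1 has neighbors [2, 3, 5], degree = 3.
Handshaking lemma: 2 * 11 = 22.
A tree on 7 vertices has 6 edges. This graph has 11 edges (5 extra). Not a tree.
Diameter (longest shortest path) = 3.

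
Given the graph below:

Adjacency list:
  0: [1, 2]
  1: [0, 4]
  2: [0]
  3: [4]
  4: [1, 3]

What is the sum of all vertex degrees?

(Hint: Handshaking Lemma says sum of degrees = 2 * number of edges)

Count edges: 4 edges.
By Handshaking Lemma: sum of degrees = 2 * 4 = 8.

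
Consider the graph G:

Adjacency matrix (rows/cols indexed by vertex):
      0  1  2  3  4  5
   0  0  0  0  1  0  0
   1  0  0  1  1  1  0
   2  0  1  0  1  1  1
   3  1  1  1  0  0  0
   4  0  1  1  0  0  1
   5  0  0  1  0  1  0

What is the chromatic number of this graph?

The graph has a maximum clique of size 3 (lower bound on chromatic number).
A valid 3-coloring: {0: 0, 1: 1, 2: 0, 3: 2, 4: 2, 5: 1}.
Chromatic number = 3.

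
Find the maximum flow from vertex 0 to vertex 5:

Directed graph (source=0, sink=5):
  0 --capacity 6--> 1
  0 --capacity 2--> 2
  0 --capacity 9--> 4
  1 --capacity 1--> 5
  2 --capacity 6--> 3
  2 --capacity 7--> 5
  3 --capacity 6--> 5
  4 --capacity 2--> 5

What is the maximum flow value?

Computing max flow:
  Flow on (0->1): 1/6
  Flow on (0->2): 2/2
  Flow on (0->4): 2/9
  Flow on (1->5): 1/1
  Flow on (2->5): 2/7
  Flow on (4->5): 2/2
Maximum flow = 5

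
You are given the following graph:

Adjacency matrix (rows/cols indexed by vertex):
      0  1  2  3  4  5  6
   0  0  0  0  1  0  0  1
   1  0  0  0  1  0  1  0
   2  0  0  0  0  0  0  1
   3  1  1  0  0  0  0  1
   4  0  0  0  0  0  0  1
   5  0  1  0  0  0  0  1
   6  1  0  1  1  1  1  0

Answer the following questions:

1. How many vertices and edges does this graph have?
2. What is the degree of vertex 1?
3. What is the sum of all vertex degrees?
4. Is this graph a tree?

Count: 7 vertices, 8 edges.
Vertex 1 has neighbors [3, 5], degree = 2.
Handshaking lemma: 2 * 8 = 16.
A tree on 7 vertices has 6 edges. This graph has 8 edges (2 extra). Not a tree.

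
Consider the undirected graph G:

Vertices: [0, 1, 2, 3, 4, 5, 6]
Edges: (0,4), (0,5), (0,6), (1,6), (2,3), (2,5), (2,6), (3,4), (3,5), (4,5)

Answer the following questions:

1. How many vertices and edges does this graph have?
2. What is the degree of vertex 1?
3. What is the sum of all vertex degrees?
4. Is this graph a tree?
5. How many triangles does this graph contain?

Count: 7 vertices, 10 edges.
Vertex 1 has neighbors [6], degree = 1.
Handshaking lemma: 2 * 10 = 20.
A tree on 7 vertices has 6 edges. This graph has 10 edges (4 extra). Not a tree.
Number of triangles = 3.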